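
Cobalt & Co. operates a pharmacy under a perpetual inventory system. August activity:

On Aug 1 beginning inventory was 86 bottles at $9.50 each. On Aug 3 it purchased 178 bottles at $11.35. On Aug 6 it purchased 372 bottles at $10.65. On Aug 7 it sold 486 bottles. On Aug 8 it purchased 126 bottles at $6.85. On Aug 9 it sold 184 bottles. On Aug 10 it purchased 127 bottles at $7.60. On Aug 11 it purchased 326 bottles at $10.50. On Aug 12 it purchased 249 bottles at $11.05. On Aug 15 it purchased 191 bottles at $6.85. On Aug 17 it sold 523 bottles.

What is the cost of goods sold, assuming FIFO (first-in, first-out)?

Aug 7, 486 sold [FIFO — oldest first]: 86 @ $9.50 + 178 @ $11.35 + 222 @ $10.65 = $5,201.60
Aug 9, 184 sold [FIFO — oldest first]: 150 @ $10.65 + 34 @ $6.85 = $1,830.40
Aug 17, 523 sold [FIFO — oldest first]: 92 @ $6.85 + 127 @ $7.60 + 304 @ $10.50 = $4,787.40
Total COGS = $5,201.60 + $1,830.40 + $4,787.40 = $11,819.40
Ending inventory: 22 @ $10.50 + 249 @ $11.05 + 191 @ $6.85 = $4,290.80

COGS = $11,819.40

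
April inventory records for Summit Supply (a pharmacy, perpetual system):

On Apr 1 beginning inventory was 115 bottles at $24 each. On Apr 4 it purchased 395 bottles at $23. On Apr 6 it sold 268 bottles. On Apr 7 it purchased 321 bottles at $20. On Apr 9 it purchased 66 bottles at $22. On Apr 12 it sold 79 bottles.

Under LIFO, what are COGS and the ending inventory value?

Apr 6, 268 sold [LIFO — newest first]: 268 @ $23 = $6,164
Apr 12, 79 sold [LIFO — newest first]: 66 @ $22 + 13 @ $20 = $1,712
Total COGS = $6,164 + $1,712 = $7,876
Ending inventory: 115 @ $24 + 127 @ $23 + 308 @ $20 = $11,841
Check: goods available $19,717 = COGS $7,876 + ending $11,841

COGS = $7,876; ending inventory = $11,841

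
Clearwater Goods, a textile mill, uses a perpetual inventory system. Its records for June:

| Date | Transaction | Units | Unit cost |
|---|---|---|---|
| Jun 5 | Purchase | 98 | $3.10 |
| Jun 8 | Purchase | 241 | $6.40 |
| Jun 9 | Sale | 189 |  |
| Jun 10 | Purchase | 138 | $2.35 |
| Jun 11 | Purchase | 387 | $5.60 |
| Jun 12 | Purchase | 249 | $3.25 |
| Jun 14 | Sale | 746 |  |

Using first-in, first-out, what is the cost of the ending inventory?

Jun 9, 189 sold [FIFO — oldest first]: 98 @ $3.10 + 91 @ $6.40 = $886.20
Jun 14, 746 sold [FIFO — oldest first]: 150 @ $6.40 + 138 @ $2.35 + 387 @ $5.60 + 71 @ $3.25 = $3,682.25
Total COGS = $886.20 + $3,682.25 = $4,568.45
Ending inventory: 178 @ $3.25 = $578.50

Ending inventory = $578.50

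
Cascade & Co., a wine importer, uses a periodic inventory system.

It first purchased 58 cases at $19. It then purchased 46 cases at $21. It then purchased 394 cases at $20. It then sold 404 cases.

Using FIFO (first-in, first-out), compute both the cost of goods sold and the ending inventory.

COGS = $8,068; ending inventory = $1,880

Sale 1 (404) [FIFO — oldest first]: 58 @ $19 + 46 @ $21 + 300 @ $20 = $8,068
Ending inventory: 94 @ $20 = $1,880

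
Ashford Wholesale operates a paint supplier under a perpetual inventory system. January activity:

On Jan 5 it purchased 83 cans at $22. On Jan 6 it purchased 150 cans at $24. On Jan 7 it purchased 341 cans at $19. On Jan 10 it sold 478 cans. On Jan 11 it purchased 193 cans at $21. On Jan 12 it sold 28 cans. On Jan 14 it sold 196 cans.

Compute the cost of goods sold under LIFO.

COGS = $14,528

Jan 10, 478 sold [LIFO — newest first]: 341 @ $19 + 137 @ $24 = $9,767
Jan 12, 28 sold [LIFO — newest first]: 28 @ $21 = $588
Jan 14, 196 sold [LIFO — newest first]: 165 @ $21 + 13 @ $24 + 18 @ $22 = $4,173
Total COGS = $9,767 + $588 + $4,173 = $14,528
Ending inventory: 65 @ $22 = $1,430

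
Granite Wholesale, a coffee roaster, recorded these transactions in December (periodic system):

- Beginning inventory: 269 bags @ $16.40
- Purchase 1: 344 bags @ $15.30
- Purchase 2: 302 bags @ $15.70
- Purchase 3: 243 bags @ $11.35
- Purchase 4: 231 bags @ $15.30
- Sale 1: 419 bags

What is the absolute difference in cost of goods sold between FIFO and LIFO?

FIFO COGS: 269 @ $16.40 + 150 @ $15.30 = $6,706.60
LIFO COGS: 231 @ $15.30 + 188 @ $11.35 = $5,668.10
Difference = |$6,706.60 − $5,668.10| = $1,038.50

$1,038.50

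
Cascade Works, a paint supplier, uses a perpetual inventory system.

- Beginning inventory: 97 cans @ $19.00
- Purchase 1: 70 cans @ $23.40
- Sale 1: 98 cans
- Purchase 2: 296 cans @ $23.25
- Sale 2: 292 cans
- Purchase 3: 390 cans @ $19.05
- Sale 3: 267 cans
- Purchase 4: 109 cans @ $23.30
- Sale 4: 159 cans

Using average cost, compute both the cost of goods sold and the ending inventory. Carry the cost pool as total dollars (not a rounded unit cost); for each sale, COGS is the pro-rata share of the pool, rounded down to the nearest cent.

After Beginning: 97 on hand, pool $1,843.00 (≈ $19.0000 each)
After Purchase 1: 167 on hand, pool $3,481.00 (≈ $20.8443 each)
Sale 1, sell 98: 98/167 × $3,481.00 → $2,042.74
After Purchase 2: 365 on hand, pool $8,320.26 (≈ $22.7952 each)
Sale 2, sell 292: 292/365 × $8,320.26 → $6,656.20
After Purchase 3: 463 on hand, pool $9,093.56 (≈ $19.6405 each)
Sale 3, sell 267: 267/463 × $9,093.56 → $5,244.01
After Purchase 4: 305 on hand, pool $6,389.25 (≈ $20.9484 each)
Sale 4, sell 159: 159/305 × $6,389.25 → $3,330.78
Total COGS = $2,042.74 + $6,656.20 + $5,244.01 + $3,330.78 = $17,273.73
Ending inventory (cost pool remaining) = $3,058.47

COGS = $17,273.73; ending inventory = $3,058.47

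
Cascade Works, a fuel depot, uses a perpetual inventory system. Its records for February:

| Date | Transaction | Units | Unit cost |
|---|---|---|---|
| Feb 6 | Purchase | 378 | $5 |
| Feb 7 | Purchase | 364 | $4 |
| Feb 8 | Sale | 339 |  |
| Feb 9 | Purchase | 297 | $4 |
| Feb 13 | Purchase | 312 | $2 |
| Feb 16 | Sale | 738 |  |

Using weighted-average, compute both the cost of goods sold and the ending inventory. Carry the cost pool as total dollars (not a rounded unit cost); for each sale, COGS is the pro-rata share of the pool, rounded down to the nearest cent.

After Feb 6: 378 on hand, pool $1,890.00 (≈ $5.0000 each)
After Feb 7: 742 on hand, pool $3,346.00 (≈ $4.5094 each)
Feb 8, sell 339: 339/742 × $3,346.00 → $1,528.69
After Feb 9: 700 on hand, pool $3,005.31 (≈ $4.2933 each)
After Feb 13: 1012 on hand, pool $3,629.31 (≈ $3.5863 each)
Feb 16, sell 738: 738/1012 × $3,629.31 → $2,646.67
Total COGS = $1,528.69 + $2,646.67 = $4,175.36
Ending inventory (cost pool remaining) = $982.64
Check: goods available $5,158.00 = COGS $4,175.36 + ending $982.64

COGS = $4,175.36; ending inventory = $982.64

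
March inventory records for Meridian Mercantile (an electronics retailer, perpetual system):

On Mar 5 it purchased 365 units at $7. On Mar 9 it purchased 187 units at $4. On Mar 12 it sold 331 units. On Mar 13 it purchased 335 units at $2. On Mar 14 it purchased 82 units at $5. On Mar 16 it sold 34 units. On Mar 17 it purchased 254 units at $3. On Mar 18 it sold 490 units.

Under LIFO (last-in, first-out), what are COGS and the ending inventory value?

COGS = $3,304; ending inventory = $1,841

Mar 12, 331 sold [LIFO — newest first]: 187 @ $4 + 144 @ $7 = $1,756
Mar 16, 34 sold [LIFO — newest first]: 34 @ $5 = $170
Mar 18, 490 sold [LIFO — newest first]: 254 @ $3 + 48 @ $5 + 188 @ $2 = $1,378
Total COGS = $1,756 + $170 + $1,378 = $3,304
Ending inventory: 221 @ $7 + 147 @ $2 = $1,841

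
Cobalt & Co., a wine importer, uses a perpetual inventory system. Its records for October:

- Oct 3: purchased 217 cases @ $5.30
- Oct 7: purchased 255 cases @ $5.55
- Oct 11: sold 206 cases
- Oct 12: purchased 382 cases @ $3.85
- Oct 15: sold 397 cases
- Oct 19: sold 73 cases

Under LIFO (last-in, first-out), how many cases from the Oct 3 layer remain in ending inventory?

178

Oct 11, 206 sold [LIFO — newest first]: 206 @ $5.55 = $1,143.30
Oct 15, 397 sold [LIFO — newest first]: 382 @ $3.85 + 15 @ $5.55 = $1,553.95
Oct 19, 73 sold [LIFO — newest first]: 34 @ $5.55 + 39 @ $5.30 = $395.40
Total COGS = $1,143.30 + $1,553.95 + $395.40 = $3,092.65
Ending inventory: 178 @ $5.30 = $943.40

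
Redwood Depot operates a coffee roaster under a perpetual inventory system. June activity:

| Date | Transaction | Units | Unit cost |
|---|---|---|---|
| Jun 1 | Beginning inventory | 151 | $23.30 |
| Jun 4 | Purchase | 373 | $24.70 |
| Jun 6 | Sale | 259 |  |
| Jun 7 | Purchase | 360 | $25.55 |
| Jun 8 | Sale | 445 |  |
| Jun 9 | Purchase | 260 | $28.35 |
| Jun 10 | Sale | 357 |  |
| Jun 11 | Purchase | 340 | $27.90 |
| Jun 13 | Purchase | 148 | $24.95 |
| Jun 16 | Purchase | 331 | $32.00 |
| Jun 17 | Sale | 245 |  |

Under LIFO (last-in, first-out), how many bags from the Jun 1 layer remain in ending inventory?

83

Jun 6, 259 sold [LIFO — newest first]: 259 @ $24.70 = $6,397.30
Jun 8, 445 sold [LIFO — newest first]: 360 @ $25.55 + 85 @ $24.70 = $11,297.50
Jun 10, 357 sold [LIFO — newest first]: 260 @ $28.35 + 29 @ $24.70 + 68 @ $23.30 = $9,671.70
Jun 17, 245 sold [LIFO — newest first]: 245 @ $32.00 = $7,840.00
Total COGS = $6,397.30 + $11,297.50 + $9,671.70 + $7,840.00 = $35,206.50
Ending inventory: 83 @ $23.30 + 340 @ $27.90 + 148 @ $24.95 + 86 @ $32.00 = $17,864.50
Check: goods available $53,071.00 = COGS $35,206.50 + ending $17,864.50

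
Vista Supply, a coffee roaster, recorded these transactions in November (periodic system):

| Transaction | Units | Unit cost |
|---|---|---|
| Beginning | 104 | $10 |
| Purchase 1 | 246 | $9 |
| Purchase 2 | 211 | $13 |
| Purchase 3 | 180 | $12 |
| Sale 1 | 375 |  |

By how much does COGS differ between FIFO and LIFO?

$1,116

FIFO COGS: 104 @ $10 + 246 @ $9 + 25 @ $13 = $3,579
LIFO COGS: 180 @ $12 + 195 @ $13 = $4,695
Difference = |$3,579 − $4,695| = $1,116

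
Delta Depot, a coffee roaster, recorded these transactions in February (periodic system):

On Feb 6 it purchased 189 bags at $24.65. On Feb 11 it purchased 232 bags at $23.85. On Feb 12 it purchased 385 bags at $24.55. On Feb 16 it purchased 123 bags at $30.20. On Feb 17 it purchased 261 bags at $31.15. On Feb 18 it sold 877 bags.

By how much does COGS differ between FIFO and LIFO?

FIFO COGS: 189 @ $24.65 + 232 @ $23.85 + 385 @ $24.55 + 71 @ $30.20 = $21,788.00
LIFO COGS: 261 @ $31.15 + 123 @ $30.20 + 385 @ $24.55 + 108 @ $23.85 = $23,872.30
Difference = |$21,788.00 − $23,872.30| = $2,084.30

$2,084.30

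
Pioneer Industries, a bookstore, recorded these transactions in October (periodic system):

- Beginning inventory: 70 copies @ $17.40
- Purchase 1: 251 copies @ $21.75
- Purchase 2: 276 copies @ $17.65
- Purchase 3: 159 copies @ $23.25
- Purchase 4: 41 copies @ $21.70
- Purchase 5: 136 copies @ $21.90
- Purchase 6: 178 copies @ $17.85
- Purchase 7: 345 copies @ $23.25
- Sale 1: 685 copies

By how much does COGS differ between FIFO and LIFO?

$1,146.50

FIFO COGS: 70 @ $17.40 + 251 @ $21.75 + 276 @ $17.65 + 88 @ $23.25 = $13,594.65
LIFO COGS: 345 @ $23.25 + 178 @ $17.85 + 136 @ $21.90 + 26 @ $21.70 = $14,741.15
Difference = |$13,594.65 − $14,741.15| = $1,146.50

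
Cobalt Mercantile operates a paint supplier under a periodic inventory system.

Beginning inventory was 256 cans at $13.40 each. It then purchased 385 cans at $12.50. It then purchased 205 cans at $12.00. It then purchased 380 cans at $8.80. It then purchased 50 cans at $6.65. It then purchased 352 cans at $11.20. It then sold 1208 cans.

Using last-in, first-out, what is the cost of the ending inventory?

Sale 1 (1208) [LIFO — newest first]: 352 @ $11.20 + 50 @ $6.65 + 380 @ $8.80 + 205 @ $12.00 + 221 @ $12.50 = $12,841.40
Ending inventory: 256 @ $13.40 + 164 @ $12.50 = $5,480.40
Check: goods available $18,321.80 = COGS $12,841.40 + ending $5,480.40

Ending inventory = $5,480.40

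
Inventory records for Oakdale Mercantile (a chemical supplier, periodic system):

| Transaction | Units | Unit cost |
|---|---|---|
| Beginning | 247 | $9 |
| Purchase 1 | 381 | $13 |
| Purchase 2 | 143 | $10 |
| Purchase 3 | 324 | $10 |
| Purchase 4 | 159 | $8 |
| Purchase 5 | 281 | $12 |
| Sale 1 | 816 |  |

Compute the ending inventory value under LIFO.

Ending inventory = $8,086

Sale 1 (816) [LIFO — newest first]: 281 @ $12 + 159 @ $8 + 324 @ $10 + 52 @ $10 = $8,404
Ending inventory: 247 @ $9 + 381 @ $13 + 91 @ $10 = $8,086
Check: goods available $16,490 = COGS $8,404 + ending $8,086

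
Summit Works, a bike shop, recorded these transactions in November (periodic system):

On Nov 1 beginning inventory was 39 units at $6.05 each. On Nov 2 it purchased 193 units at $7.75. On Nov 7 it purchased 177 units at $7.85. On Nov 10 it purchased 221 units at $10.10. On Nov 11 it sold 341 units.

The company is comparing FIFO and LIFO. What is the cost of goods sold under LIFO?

FIFO COGS: 39 @ $6.05 + 193 @ $7.75 + 109 @ $7.85 = $2,587.35
LIFO COGS: 221 @ $10.10 + 120 @ $7.85 = $3,174.10

COGS = $3,174.10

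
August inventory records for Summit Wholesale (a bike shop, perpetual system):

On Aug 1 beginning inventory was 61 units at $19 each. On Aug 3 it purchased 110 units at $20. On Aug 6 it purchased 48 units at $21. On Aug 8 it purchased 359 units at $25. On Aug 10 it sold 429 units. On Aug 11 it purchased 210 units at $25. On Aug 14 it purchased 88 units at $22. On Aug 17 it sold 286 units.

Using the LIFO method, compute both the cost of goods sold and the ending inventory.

Aug 10, 429 sold [LIFO — newest first]: 359 @ $25 + 48 @ $21 + 22 @ $20 = $10,423
Aug 17, 286 sold [LIFO — newest first]: 88 @ $22 + 198 @ $25 = $6,886
Total COGS = $10,423 + $6,886 = $17,309
Ending inventory: 61 @ $19 + 88 @ $20 + 12 @ $25 = $3,219

COGS = $17,309; ending inventory = $3,219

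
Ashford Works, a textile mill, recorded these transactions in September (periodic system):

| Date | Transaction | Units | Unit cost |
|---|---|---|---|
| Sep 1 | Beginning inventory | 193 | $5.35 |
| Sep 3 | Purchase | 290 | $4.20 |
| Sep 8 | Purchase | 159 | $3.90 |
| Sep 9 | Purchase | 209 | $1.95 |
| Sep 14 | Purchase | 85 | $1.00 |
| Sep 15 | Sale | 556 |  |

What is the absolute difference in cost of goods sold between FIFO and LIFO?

$990.00

FIFO COGS: 193 @ $5.35 + 290 @ $4.20 + 73 @ $3.90 = $2,535.25
LIFO COGS: 85 @ $1.00 + 209 @ $1.95 + 159 @ $3.90 + 103 @ $4.20 = $1,545.25
Difference = |$2,535.25 − $1,545.25| = $990.00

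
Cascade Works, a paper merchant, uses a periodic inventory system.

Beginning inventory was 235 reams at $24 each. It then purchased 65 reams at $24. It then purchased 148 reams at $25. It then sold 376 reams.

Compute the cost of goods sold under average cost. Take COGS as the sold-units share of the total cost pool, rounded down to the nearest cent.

COGS = $9,148.21

Sale 1, sell 376: 376/448 × $10,900.00 → $9,148.21
Ending inventory (cost pool remaining) = $1,751.79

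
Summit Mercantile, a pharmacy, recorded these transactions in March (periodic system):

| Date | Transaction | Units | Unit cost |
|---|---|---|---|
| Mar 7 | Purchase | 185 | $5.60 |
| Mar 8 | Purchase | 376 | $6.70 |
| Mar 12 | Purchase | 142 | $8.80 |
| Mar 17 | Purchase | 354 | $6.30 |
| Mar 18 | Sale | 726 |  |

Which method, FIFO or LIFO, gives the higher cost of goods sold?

LIFO

FIFO COGS: 185 @ $5.60 + 376 @ $6.70 + 142 @ $8.80 + 23 @ $6.30 = $4,949.70
LIFO COGS: 354 @ $6.30 + 142 @ $8.80 + 230 @ $6.70 = $5,020.80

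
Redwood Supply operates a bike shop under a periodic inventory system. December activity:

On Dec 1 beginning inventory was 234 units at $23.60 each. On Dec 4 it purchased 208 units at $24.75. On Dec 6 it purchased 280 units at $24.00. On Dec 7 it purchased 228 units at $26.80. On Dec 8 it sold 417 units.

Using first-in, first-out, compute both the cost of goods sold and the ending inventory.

COGS = $10,051.65; ending inventory = $13,449.15

Dec 8, 417 sold [FIFO — oldest first]: 234 @ $23.60 + 183 @ $24.75 = $10,051.65
Ending inventory: 25 @ $24.75 + 280 @ $24.00 + 228 @ $26.80 = $13,449.15
Check: goods available $23,500.80 = COGS $10,051.65 + ending $13,449.15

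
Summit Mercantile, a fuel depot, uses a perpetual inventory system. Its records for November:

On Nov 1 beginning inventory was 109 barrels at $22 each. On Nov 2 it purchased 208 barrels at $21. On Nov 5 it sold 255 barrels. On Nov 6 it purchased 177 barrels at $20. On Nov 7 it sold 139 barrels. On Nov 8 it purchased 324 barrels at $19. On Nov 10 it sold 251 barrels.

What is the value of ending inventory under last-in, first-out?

Ending inventory = $3,511

Nov 5, 255 sold [LIFO — newest first]: 208 @ $21 + 47 @ $22 = $5,402
Nov 7, 139 sold [LIFO — newest first]: 139 @ $20 = $2,780
Nov 10, 251 sold [LIFO — newest first]: 251 @ $19 = $4,769
Total COGS = $5,402 + $2,780 + $4,769 = $12,951
Ending inventory: 62 @ $22 + 38 @ $20 + 73 @ $19 = $3,511
Check: goods available $16,462 = COGS $12,951 + ending $3,511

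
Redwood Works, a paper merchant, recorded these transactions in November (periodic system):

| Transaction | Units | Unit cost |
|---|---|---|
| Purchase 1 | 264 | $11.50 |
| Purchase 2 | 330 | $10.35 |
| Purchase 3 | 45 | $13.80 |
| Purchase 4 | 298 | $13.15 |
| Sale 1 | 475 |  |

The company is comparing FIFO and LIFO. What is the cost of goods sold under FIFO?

FIFO COGS: 264 @ $11.50 + 211 @ $10.35 = $5,219.85
LIFO COGS: 298 @ $13.15 + 45 @ $13.80 + 132 @ $10.35 = $5,905.90

COGS = $5,219.85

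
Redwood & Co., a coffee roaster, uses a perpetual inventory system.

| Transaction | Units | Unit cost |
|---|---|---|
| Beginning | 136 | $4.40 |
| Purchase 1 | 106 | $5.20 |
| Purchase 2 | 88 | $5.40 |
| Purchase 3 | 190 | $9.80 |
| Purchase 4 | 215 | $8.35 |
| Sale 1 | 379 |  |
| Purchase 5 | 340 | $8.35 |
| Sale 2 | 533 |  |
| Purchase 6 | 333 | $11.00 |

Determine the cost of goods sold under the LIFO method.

Sale 1 (379) [LIFO — newest first]: 215 @ $8.35 + 164 @ $9.80 = $3,402.45
Sale 2 (533) [LIFO — newest first]: 340 @ $8.35 + 26 @ $9.80 + 88 @ $5.40 + 79 @ $5.20 = $3,979.80
Total COGS = $3,402.45 + $3,979.80 = $7,382.25
Ending inventory: 136 @ $4.40 + 27 @ $5.20 + 333 @ $11.00 = $4,401.80

COGS = $7,382.25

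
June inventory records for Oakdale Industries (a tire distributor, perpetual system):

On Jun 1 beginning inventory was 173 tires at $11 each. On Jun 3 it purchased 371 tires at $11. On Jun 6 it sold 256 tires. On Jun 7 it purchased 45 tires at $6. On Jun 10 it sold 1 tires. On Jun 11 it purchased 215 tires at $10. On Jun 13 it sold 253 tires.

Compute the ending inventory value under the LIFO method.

Ending inventory = $3,204

Jun 6, 256 sold [LIFO — newest first]: 256 @ $11 = $2,816
Jun 10, 1 sold [LIFO — newest first]: 1 @ $6 = $6
Jun 13, 253 sold [LIFO — newest first]: 215 @ $10 + 38 @ $6 = $2,378
Total COGS = $2,816 + $6 + $2,378 = $5,200
Ending inventory: 173 @ $11 + 115 @ $11 + 6 @ $6 = $3,204
Check: goods available $8,404 = COGS $5,200 + ending $3,204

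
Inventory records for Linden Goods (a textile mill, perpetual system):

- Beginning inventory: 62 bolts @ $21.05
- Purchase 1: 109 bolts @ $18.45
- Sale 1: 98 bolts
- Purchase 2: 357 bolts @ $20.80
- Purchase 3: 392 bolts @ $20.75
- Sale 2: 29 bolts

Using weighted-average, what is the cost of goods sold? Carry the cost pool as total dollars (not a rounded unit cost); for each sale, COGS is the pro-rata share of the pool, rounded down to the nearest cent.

COGS = $2,499.36

After Beginning: 62 on hand, pool $1,305.10 (≈ $21.0500 each)
After Purchase 1: 171 on hand, pool $3,316.15 (≈ $19.3927 each)
Sale 1, sell 98: 98/171 × $3,316.15 → $1,900.48
After Purchase 2: 430 on hand, pool $8,841.27 (≈ $20.5611 each)
After Purchase 3: 822 on hand, pool $16,975.27 (≈ $20.6512 each)
Sale 2, sell 29: 29/822 × $16,975.27 → $598.88
Total COGS = $1,900.48 + $598.88 = $2,499.36
Ending inventory (cost pool remaining) = $16,376.39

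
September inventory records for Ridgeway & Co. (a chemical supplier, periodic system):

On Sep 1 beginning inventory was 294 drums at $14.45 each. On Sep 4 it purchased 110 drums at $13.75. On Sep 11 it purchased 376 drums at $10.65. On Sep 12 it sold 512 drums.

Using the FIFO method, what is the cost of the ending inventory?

Sep 12, 512 sold [FIFO — oldest first]: 294 @ $14.45 + 110 @ $13.75 + 108 @ $10.65 = $6,911.00
Ending inventory: 268 @ $10.65 = $2,854.20

Ending inventory = $2,854.20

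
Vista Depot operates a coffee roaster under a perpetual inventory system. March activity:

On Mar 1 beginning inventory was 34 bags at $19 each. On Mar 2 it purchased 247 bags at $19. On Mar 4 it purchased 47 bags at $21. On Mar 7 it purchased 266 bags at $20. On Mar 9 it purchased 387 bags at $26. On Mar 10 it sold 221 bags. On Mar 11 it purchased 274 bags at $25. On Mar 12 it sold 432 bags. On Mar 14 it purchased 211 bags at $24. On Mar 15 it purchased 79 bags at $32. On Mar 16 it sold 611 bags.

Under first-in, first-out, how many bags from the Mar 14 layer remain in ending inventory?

Mar 10, 221 sold [FIFO — oldest first]: 34 @ $19 + 187 @ $19 = $4,199
Mar 12, 432 sold [FIFO — oldest first]: 60 @ $19 + 47 @ $21 + 266 @ $20 + 59 @ $26 = $8,981
Mar 16, 611 sold [FIFO — oldest first]: 328 @ $26 + 274 @ $25 + 9 @ $24 = $15,594
Total COGS = $4,199 + $8,981 + $15,594 = $28,774
Ending inventory: 202 @ $24 + 79 @ $32 = $7,376
Check: goods available $36,150 = COGS $28,774 + ending $7,376

202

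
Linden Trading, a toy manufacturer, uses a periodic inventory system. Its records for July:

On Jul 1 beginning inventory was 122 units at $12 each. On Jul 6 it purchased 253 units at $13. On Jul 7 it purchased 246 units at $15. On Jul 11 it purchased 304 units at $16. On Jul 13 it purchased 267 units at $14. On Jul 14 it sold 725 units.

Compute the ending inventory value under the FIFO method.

Ending inventory = $6,938

Jul 14, 725 sold [FIFO — oldest first]: 122 @ $12 + 253 @ $13 + 246 @ $15 + 104 @ $16 = $10,107
Ending inventory: 200 @ $16 + 267 @ $14 = $6,938
Check: goods available $17,045 = COGS $10,107 + ending $6,938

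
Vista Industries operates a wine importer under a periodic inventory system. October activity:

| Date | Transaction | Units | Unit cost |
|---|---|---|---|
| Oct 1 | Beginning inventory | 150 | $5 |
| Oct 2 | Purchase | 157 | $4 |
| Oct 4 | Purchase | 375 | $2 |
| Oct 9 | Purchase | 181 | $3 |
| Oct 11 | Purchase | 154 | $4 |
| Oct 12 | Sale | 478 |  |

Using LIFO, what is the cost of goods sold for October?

COGS = $1,445

Oct 12, 478 sold [LIFO — newest first]: 154 @ $4 + 181 @ $3 + 143 @ $2 = $1,445
Ending inventory: 150 @ $5 + 157 @ $4 + 232 @ $2 = $1,842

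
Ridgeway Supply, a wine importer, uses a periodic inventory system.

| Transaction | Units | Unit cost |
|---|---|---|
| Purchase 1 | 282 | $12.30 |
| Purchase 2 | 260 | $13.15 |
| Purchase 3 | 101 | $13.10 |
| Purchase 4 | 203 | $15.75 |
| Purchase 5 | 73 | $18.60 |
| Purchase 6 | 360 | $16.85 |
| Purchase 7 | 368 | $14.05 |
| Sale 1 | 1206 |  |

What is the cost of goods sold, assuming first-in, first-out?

Sale 1 (1206) [FIFO — oldest first]: 282 @ $12.30 + 260 @ $13.15 + 101 @ $13.10 + 203 @ $15.75 + 73 @ $18.60 + 287 @ $16.85 = $17,601.70
Ending inventory: 73 @ $16.85 + 368 @ $14.05 = $6,400.45

COGS = $17,601.70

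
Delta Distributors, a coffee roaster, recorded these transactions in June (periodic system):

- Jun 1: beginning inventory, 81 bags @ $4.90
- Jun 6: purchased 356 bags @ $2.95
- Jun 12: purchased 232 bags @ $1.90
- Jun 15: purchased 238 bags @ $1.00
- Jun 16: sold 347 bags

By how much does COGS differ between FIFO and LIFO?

$736.50

FIFO COGS: 81 @ $4.90 + 266 @ $2.95 = $1,181.60
LIFO COGS: 238 @ $1.00 + 109 @ $1.90 = $445.10
Difference = |$1,181.60 − $445.10| = $736.50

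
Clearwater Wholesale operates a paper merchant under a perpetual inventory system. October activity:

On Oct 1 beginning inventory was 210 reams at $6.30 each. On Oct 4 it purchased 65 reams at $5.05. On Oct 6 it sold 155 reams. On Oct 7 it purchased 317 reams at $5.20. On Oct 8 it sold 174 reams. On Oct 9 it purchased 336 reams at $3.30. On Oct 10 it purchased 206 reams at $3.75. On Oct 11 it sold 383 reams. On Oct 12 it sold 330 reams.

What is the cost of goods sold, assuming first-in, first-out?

Oct 6, 155 sold [FIFO — oldest first]: 155 @ $6.30 = $976.50
Oct 8, 174 sold [FIFO — oldest first]: 55 @ $6.30 + 65 @ $5.05 + 54 @ $5.20 = $955.55
Oct 11, 383 sold [FIFO — oldest first]: 263 @ $5.20 + 120 @ $3.30 = $1,763.60
Oct 12, 330 sold [FIFO — oldest first]: 216 @ $3.30 + 114 @ $3.75 = $1,140.30
Total COGS = $976.50 + $955.55 + $1,763.60 + $1,140.30 = $4,835.95
Ending inventory: 92 @ $3.75 = $345.00

COGS = $4,835.95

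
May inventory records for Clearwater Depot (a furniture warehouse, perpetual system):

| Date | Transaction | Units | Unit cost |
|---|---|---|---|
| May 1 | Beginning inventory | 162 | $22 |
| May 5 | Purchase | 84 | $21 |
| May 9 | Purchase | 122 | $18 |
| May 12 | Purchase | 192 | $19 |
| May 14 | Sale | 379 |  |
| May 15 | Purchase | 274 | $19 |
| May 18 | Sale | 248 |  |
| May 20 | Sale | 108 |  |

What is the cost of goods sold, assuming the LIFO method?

May 14, 379 sold [LIFO — newest first]: 192 @ $19 + 122 @ $18 + 65 @ $21 = $7,209
May 18, 248 sold [LIFO — newest first]: 248 @ $19 = $4,712
May 20, 108 sold [LIFO — newest first]: 26 @ $19 + 19 @ $21 + 63 @ $22 = $2,279
Total COGS = $7,209 + $4,712 + $2,279 = $14,200
Ending inventory: 99 @ $22 = $2,178

COGS = $14,200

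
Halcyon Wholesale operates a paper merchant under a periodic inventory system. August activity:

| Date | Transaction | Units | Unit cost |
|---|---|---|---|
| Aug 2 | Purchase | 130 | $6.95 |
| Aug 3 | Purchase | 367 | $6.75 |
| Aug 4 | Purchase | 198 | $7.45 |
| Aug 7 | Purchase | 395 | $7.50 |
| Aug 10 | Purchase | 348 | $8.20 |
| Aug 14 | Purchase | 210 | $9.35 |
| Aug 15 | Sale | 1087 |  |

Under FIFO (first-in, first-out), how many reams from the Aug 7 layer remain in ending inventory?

Aug 15, 1087 sold [FIFO — oldest first]: 130 @ $6.95 + 367 @ $6.75 + 198 @ $7.45 + 392 @ $7.50 = $7,795.85
Ending inventory: 3 @ $7.50 + 348 @ $8.20 + 210 @ $9.35 = $4,839.60

3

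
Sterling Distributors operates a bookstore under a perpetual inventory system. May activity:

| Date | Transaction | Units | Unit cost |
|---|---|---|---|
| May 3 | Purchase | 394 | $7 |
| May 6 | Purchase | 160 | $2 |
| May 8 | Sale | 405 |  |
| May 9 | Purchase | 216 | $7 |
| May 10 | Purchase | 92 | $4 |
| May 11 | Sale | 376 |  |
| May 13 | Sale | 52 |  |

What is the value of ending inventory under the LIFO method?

Ending inventory = $203

May 8, 405 sold [LIFO — newest first]: 160 @ $2 + 245 @ $7 = $2,035
May 11, 376 sold [LIFO — newest first]: 92 @ $4 + 216 @ $7 + 68 @ $7 = $2,356
May 13, 52 sold [LIFO — newest first]: 52 @ $7 = $364
Total COGS = $2,035 + $2,356 + $364 = $4,755
Ending inventory: 29 @ $7 = $203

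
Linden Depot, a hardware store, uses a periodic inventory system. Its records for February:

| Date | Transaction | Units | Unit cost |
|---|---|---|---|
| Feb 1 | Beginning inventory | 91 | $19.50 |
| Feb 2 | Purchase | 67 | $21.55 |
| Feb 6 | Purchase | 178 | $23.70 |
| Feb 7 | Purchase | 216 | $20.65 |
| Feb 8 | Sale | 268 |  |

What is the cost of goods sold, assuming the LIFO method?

COGS = $5,692.80

Feb 8, 268 sold [LIFO — newest first]: 216 @ $20.65 + 52 @ $23.70 = $5,692.80
Ending inventory: 91 @ $19.50 + 67 @ $21.55 + 126 @ $23.70 = $6,204.55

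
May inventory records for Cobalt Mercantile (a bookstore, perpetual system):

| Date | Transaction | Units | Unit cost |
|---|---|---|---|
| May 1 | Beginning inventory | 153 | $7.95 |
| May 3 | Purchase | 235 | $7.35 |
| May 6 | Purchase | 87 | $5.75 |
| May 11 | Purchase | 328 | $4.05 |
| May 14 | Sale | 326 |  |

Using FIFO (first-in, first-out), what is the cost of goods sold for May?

COGS = $2,487.90

May 14, 326 sold [FIFO — oldest first]: 153 @ $7.95 + 173 @ $7.35 = $2,487.90
Ending inventory: 62 @ $7.35 + 87 @ $5.75 + 328 @ $4.05 = $2,284.35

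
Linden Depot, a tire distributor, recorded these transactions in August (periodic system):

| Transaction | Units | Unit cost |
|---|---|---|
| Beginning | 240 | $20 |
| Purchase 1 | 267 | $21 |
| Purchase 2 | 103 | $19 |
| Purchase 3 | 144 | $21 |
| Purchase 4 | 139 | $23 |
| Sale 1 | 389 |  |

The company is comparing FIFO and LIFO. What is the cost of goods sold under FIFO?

COGS = $7,929

FIFO COGS: 240 @ $20 + 149 @ $21 = $7,929
LIFO COGS: 139 @ $23 + 144 @ $21 + 103 @ $19 + 3 @ $21 = $8,241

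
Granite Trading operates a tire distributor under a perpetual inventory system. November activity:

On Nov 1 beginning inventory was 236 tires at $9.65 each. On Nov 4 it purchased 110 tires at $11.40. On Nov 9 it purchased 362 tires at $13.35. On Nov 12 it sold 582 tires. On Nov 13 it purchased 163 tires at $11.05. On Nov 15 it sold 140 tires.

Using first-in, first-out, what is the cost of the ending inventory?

Ending inventory = $1,646.45

Nov 12, 582 sold [FIFO — oldest first]: 236 @ $9.65 + 110 @ $11.40 + 236 @ $13.35 = $6,682.00
Nov 15, 140 sold [FIFO — oldest first]: 126 @ $13.35 + 14 @ $11.05 = $1,836.80
Total COGS = $6,682.00 + $1,836.80 = $8,518.80
Ending inventory: 149 @ $11.05 = $1,646.45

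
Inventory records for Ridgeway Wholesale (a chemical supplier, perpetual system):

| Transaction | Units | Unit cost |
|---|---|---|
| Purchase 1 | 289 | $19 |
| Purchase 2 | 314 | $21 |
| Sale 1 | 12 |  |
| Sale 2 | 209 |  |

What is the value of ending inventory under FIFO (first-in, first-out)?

Ending inventory = $7,886

Sale 1 (12) [FIFO — oldest first]: 12 @ $19 = $228
Sale 2 (209) [FIFO — oldest first]: 209 @ $19 = $3,971
Total COGS = $228 + $3,971 = $4,199
Ending inventory: 68 @ $19 + 314 @ $21 = $7,886
Check: goods available $12,085 = COGS $4,199 + ending $7,886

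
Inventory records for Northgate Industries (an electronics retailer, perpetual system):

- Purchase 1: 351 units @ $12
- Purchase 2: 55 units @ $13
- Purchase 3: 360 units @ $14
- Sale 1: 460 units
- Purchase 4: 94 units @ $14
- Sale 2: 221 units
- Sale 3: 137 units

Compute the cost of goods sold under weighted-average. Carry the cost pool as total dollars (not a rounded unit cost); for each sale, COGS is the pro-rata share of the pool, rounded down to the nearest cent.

COGS = $10,726.75

After Purchase 1: 351 on hand, pool $4,212.00 (≈ $12.0000 each)
After Purchase 2: 406 on hand, pool $4,927.00 (≈ $12.1355 each)
After Purchase 3: 766 on hand, pool $9,967.00 (≈ $13.0117 each)
Sale 1, sell 460: 460/766 × $9,967.00 → $5,985.40
After Purchase 4: 400 on hand, pool $5,297.60 (≈ $13.2440 each)
Sale 2, sell 221: 221/400 × $5,297.60 → $2,926.92
Sale 3, sell 137: 137/179 × $2,370.68 → $1,814.43
Total COGS = $5,985.40 + $2,926.92 + $1,814.43 = $10,726.75
Ending inventory (cost pool remaining) = $556.25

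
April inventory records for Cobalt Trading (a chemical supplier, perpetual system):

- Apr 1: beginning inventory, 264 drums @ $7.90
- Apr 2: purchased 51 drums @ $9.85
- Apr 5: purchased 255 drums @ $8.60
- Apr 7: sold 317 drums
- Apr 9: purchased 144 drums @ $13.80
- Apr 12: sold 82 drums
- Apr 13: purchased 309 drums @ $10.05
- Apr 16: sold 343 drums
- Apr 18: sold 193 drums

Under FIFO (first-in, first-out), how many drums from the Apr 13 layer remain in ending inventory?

Apr 7, 317 sold [FIFO — oldest first]: 264 @ $7.90 + 51 @ $9.85 + 2 @ $8.60 = $2,605.15
Apr 12, 82 sold [FIFO — oldest first]: 82 @ $8.60 = $705.20
Apr 16, 343 sold [FIFO — oldest first]: 171 @ $8.60 + 144 @ $13.80 + 28 @ $10.05 = $3,739.20
Apr 18, 193 sold [FIFO — oldest first]: 193 @ $10.05 = $1,939.65
Total COGS = $2,605.15 + $705.20 + $3,739.20 + $1,939.65 = $8,989.20
Ending inventory: 88 @ $10.05 = $884.40

88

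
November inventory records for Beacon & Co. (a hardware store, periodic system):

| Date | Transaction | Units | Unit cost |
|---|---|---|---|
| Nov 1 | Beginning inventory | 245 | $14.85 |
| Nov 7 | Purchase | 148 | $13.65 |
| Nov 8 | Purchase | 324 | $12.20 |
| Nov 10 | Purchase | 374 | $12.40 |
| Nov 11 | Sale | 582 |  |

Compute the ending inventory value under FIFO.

Ending inventory = $6,284.60

Nov 11, 582 sold [FIFO — oldest first]: 245 @ $14.85 + 148 @ $13.65 + 189 @ $12.20 = $7,964.25
Ending inventory: 135 @ $12.20 + 374 @ $12.40 = $6,284.60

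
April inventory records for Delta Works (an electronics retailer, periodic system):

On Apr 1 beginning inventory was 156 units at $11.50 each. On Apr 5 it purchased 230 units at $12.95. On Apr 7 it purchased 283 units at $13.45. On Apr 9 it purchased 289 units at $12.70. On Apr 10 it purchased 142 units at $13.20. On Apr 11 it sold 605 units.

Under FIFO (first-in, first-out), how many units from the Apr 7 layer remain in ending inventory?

Apr 11, 605 sold [FIFO — oldest first]: 156 @ $11.50 + 230 @ $12.95 + 219 @ $13.45 = $7,718.05
Ending inventory: 64 @ $13.45 + 289 @ $12.70 + 142 @ $13.20 = $6,405.50

64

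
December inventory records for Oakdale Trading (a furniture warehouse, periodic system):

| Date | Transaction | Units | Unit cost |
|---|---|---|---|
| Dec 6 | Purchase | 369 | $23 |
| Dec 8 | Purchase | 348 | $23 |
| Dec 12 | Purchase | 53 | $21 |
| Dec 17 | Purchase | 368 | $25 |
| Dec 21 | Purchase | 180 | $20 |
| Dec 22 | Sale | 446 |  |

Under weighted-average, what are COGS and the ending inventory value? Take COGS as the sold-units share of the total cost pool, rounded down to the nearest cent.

Dec 22, sell 446: 446/1318 × $30,404.00 → $10,288.45
Ending inventory (cost pool remaining) = $20,115.55
Check: goods available $30,404.00 = COGS $10,288.45 + ending $20,115.55

COGS = $10,288.45; ending inventory = $20,115.55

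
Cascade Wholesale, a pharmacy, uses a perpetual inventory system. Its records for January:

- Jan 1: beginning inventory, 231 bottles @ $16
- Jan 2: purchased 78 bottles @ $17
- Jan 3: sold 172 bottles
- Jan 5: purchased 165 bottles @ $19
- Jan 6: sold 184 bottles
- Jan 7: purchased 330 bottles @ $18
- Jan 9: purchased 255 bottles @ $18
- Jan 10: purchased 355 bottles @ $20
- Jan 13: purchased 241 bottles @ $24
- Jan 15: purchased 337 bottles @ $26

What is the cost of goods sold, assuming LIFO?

Jan 3, 172 sold [LIFO — newest first]: 78 @ $17 + 94 @ $16 = $2,830
Jan 6, 184 sold [LIFO — newest first]: 165 @ $19 + 19 @ $16 = $3,439
Total COGS = $2,830 + $3,439 = $6,269
Ending inventory: 118 @ $16 + 330 @ $18 + 255 @ $18 + 355 @ $20 + 241 @ $24 + 337 @ $26 = $34,064
Check: goods available $40,333 = COGS $6,269 + ending $34,064

COGS = $6,269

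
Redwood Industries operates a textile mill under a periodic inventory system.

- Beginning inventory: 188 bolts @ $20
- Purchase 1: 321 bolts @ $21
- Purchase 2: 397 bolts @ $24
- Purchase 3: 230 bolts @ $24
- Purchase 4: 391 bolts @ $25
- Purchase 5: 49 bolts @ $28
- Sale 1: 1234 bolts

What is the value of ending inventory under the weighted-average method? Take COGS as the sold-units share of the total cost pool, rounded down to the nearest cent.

Ending inventory = $7,963.22

Sale 1, sell 1234: 1234/1576 × $36,696.00 → $28,732.78
Ending inventory (cost pool remaining) = $7,963.22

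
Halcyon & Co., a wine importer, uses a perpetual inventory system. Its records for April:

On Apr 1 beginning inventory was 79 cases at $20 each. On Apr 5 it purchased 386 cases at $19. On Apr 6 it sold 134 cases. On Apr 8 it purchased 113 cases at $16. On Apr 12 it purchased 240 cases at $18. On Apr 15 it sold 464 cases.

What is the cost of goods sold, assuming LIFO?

COGS = $10,783

Apr 6, 134 sold [LIFO — newest first]: 134 @ $19 = $2,546
Apr 15, 464 sold [LIFO — newest first]: 240 @ $18 + 113 @ $16 + 111 @ $19 = $8,237
Total COGS = $2,546 + $8,237 = $10,783
Ending inventory: 79 @ $20 + 141 @ $19 = $4,259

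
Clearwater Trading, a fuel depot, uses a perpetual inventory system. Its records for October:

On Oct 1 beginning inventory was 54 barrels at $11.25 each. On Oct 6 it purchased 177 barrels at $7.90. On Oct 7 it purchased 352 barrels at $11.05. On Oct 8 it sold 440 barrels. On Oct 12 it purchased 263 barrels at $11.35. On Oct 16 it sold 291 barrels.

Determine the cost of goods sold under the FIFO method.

Oct 8, 440 sold [FIFO — oldest first]: 54 @ $11.25 + 177 @ $7.90 + 209 @ $11.05 = $4,315.25
Oct 16, 291 sold [FIFO — oldest first]: 143 @ $11.05 + 148 @ $11.35 = $3,259.95
Total COGS = $4,315.25 + $3,259.95 = $7,575.20
Ending inventory: 115 @ $11.35 = $1,305.25
Check: goods available $8,880.45 = COGS $7,575.20 + ending $1,305.25

COGS = $7,575.20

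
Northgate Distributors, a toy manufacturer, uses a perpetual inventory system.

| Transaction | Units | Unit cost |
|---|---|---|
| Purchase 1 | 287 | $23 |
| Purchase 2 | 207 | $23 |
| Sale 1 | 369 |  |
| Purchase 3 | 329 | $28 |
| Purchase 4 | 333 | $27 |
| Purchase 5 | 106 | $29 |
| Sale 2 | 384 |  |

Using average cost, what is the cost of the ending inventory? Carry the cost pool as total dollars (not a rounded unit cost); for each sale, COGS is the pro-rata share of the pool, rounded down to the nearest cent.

Ending inventory = $13,766.37

After Purchase 1: 287 on hand, pool $6,601.00 (≈ $23.0000 each)
After Purchase 2: 494 on hand, pool $11,362.00 (≈ $23.0000 each)
Sale 1, sell 369: 369/494 × $11,362.00 → $8,487.00
After Purchase 3: 454 on hand, pool $12,087.00 (≈ $26.6233 each)
After Purchase 4: 787 on hand, pool $21,078.00 (≈ $26.7827 each)
After Purchase 5: 893 on hand, pool $24,152.00 (≈ $27.0459 each)
Sale 2, sell 384: 384/893 × $24,152.00 → $10,385.63
Total COGS = $8,487.00 + $10,385.63 = $18,872.63
Ending inventory (cost pool remaining) = $13,766.37
Check: goods available $32,639.00 = COGS $18,872.63 + ending $13,766.37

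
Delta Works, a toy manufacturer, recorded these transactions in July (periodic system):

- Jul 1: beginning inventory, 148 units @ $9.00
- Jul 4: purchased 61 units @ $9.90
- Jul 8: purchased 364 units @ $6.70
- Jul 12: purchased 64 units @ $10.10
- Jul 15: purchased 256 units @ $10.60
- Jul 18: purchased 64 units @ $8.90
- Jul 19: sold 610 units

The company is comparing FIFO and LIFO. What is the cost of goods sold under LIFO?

FIFO COGS: 148 @ $9.00 + 61 @ $9.90 + 364 @ $6.70 + 37 @ $10.10 = $4,748.40
LIFO COGS: 64 @ $8.90 + 256 @ $10.60 + 64 @ $10.10 + 226 @ $6.70 = $5,443.80

COGS = $5,443.80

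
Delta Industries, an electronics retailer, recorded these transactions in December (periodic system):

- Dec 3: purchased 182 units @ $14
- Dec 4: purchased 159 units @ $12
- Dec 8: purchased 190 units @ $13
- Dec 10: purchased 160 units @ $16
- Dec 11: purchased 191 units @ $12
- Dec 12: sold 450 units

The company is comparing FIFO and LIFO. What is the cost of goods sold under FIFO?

FIFO COGS: 182 @ $14 + 159 @ $12 + 109 @ $13 = $5,873
LIFO COGS: 191 @ $12 + 160 @ $16 + 99 @ $13 = $6,139

COGS = $5,873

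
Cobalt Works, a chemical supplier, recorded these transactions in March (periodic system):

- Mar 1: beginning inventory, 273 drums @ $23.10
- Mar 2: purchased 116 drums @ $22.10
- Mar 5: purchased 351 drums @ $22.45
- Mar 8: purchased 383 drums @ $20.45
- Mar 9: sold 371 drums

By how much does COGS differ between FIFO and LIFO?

$885.15

FIFO COGS: 273 @ $23.10 + 98 @ $22.10 = $8,472.10
LIFO COGS: 371 @ $20.45 = $7,586.95
Difference = |$8,472.10 − $7,586.95| = $885.15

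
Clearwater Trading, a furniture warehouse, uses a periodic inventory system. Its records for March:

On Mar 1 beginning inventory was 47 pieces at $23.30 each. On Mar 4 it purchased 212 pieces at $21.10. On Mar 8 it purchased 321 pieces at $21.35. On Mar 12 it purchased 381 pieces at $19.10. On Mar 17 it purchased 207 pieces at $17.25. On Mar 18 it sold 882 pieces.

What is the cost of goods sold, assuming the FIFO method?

COGS = $18,189.85

Mar 18, 882 sold [FIFO — oldest first]: 47 @ $23.30 + 212 @ $21.10 + 321 @ $21.35 + 302 @ $19.10 = $18,189.85
Ending inventory: 79 @ $19.10 + 207 @ $17.25 = $5,079.65
Check: goods available $23,269.50 = COGS $18,189.85 + ending $5,079.65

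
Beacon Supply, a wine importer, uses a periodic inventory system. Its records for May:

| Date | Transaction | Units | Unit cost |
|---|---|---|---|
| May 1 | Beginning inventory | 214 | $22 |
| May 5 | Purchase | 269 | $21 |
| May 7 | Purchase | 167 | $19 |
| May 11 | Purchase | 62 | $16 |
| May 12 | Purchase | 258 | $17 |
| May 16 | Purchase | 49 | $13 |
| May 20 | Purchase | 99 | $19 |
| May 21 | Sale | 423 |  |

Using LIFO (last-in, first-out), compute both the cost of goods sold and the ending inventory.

COGS = $7,176; ending inventory = $14,250

May 21, 423 sold [LIFO — newest first]: 99 @ $19 + 49 @ $13 + 258 @ $17 + 17 @ $16 = $7,176
Ending inventory: 214 @ $22 + 269 @ $21 + 167 @ $19 + 45 @ $16 = $14,250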